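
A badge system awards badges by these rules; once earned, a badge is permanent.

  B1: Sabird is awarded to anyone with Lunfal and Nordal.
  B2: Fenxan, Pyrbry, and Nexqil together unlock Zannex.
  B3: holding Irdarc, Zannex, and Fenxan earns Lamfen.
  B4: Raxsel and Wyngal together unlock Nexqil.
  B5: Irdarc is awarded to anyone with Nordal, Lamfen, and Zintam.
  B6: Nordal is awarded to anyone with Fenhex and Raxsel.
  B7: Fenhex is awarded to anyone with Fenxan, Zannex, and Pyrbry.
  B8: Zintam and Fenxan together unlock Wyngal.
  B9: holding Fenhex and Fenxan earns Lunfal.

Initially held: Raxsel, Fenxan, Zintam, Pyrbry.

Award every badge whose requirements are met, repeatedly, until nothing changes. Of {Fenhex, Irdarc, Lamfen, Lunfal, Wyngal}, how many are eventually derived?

With Zintam and Fenxan, Wyngal is earned (B8).
With Raxsel and Wyngal, Nexqil is earned (B4).
With Fenxan, Pyrbry, and Nexqil, Zannex is earned (B2).
With Fenxan, Zannex, and Pyrbry, Fenhex is earned (B7).
With Fenhex and Fenxan, Lunfal is earned (B9).
Fenhex: reached.
Irdarc would need Nordal, Lamfen, and Zintam (B5), but Lamfen is never earned.
Lamfen would need Irdarc, Zannex, and Fenxan (B3), but Irdarc is never earned.
Lunfal: reached.
Wyngal: reached.
Reached: Fenhex, Lunfal, and Wyngal — 3 of the 5.

3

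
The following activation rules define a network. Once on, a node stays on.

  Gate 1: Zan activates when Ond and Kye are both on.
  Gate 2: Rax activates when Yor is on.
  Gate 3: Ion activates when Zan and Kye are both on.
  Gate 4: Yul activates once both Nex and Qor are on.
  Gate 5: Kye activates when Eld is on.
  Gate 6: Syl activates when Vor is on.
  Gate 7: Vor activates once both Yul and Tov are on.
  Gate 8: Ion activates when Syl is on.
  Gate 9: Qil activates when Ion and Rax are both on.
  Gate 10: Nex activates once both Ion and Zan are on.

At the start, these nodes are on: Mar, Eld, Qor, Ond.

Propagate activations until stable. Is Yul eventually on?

Yes

Gate 5: Eld on → Kye on.
Gate 1: Ond and Kye on → Zan on.
Zan and Kye are on, so Ion activates (Gate 3).
Gate 10: Ion and Zan on → Nex on.
Gate 4: Nex and Qor on → Yul on.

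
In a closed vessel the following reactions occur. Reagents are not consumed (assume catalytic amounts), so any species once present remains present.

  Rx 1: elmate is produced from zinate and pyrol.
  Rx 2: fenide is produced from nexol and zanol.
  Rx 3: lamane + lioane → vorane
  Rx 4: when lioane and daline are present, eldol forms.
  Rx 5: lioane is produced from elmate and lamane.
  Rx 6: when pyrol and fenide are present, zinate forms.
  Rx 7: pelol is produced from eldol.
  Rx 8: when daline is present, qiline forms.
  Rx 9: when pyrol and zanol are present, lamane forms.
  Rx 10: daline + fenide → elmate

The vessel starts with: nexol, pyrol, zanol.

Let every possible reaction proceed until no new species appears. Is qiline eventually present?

qiline would need daline (Rx 8), but daline never forms.

No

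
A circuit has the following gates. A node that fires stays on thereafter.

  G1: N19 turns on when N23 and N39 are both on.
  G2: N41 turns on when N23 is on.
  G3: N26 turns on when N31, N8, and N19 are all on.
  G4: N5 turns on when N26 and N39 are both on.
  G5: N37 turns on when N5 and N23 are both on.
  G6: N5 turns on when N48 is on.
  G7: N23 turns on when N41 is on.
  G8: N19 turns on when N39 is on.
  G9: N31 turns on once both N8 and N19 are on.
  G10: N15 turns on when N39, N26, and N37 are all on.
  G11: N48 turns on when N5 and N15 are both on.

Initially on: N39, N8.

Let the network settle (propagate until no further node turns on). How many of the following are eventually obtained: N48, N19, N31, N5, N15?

N39 is on, so N19 turns on (G8).
G9: N8 and N19 on → N31 on.
N31, N8, and N19 are on, so N26 turns on (G3).
G4: N26 and N39 on → N5 on.
N48 would need N5 and N15 (G11), but N15 never turns on.
N19: reached.
N31: reached.
N5: reached.
N15 would need N39, N26, and N37 (G10), but N37 never turns on.
Reached: N19, N31, and N5 — 3 of the 5.

3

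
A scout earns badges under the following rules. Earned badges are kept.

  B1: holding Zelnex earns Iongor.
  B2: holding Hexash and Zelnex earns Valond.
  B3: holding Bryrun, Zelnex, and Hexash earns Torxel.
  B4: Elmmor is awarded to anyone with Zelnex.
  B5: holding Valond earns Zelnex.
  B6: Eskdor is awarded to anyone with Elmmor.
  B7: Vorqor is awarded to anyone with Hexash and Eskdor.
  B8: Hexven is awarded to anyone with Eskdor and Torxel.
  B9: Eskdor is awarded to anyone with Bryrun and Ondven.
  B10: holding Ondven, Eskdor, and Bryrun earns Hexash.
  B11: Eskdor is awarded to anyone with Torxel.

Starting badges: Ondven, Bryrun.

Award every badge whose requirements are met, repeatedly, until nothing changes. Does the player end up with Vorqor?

With Bryrun and Ondven, Eskdor is earned (B9).
With Ondven, Eskdor, and Bryrun, Hexash is earned (B10).
With Hexash and Eskdor, Vorqor is earned (B7).

Yes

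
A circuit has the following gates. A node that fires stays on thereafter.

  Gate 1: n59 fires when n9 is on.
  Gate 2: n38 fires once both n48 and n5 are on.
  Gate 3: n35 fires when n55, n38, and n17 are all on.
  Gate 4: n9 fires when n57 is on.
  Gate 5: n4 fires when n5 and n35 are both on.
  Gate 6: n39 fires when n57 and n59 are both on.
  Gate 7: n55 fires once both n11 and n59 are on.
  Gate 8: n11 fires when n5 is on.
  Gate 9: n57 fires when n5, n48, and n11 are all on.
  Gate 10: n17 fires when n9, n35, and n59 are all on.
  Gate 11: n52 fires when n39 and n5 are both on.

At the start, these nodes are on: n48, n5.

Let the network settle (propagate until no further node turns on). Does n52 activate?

Yes

n5 is on, so n11 fires (Gate 8).
Gate 9: n5, n48, and n11 on → n57 on.
Gate 4: n57 on → n9 on.
Gate 1: n9 on → n59 on.
n57 and n59 are on, so n39 fires (Gate 6).
n39 and n5 are on, so n52 fires (Gate 11).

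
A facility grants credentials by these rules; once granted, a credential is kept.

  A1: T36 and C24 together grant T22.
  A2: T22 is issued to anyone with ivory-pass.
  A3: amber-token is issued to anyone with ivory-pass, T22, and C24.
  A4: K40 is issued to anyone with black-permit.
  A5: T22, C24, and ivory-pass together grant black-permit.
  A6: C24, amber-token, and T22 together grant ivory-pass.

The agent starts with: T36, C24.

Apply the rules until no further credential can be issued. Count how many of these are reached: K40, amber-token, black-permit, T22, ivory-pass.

Holding T36 and C24 grants T22 (A1).
K40 would need black-permit (A4), but black-permit is never granted.
amber-token would need ivory-pass, T22, and C24 (A3), but ivory-pass is never granted.
black-permit would need T22, C24, and ivory-pass (A5), but ivory-pass is never granted.
T22: reached.
ivory-pass would need C24, amber-token, and T22 (A6), but amber-token is never granted.
Reached: T22 — 1 of the 5.

1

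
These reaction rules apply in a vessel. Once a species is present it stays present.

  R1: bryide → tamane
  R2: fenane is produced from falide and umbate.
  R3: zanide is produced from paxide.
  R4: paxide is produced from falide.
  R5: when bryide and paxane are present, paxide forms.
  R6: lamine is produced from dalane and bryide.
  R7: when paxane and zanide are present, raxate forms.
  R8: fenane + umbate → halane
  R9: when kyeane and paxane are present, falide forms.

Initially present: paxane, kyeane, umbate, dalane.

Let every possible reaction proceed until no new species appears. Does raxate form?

Yes

kyeane and paxane present → falide forms (R9).
falide present → paxide forms (R4).
paxide present → zanide forms (R3).
paxane and zanide present → raxate forms (R7).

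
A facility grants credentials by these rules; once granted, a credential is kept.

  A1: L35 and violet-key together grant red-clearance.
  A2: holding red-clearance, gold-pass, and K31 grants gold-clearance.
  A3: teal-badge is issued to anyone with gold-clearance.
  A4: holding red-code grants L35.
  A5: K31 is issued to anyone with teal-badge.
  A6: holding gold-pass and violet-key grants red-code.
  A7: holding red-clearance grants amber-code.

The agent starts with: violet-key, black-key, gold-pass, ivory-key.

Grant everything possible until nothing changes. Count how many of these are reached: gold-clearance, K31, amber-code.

Holding gold-pass and violet-key grants red-code (A6).
Holding red-code grants L35 (A4).
Holding L35 and violet-key grants red-clearance (A1).
Holding red-clearance grants amber-code (A7).
gold-clearance would need red-clearance, gold-pass, and K31 (A2), but K31 is never granted.
K31 would need teal-badge (A5), but teal-badge is never granted.
amber-code: reached.
Reached: amber-code — 1 of the 3.

1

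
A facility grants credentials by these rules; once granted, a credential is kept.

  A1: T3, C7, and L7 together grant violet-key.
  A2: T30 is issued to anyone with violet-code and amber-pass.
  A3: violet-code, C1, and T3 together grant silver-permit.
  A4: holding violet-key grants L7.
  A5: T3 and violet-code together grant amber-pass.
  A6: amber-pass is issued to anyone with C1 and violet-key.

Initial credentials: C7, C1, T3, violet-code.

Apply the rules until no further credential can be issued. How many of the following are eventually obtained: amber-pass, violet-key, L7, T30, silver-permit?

Holding violet-code, C1, and T3 grants silver-permit (A3).
Holding T3 and violet-code grants amber-pass (A5).
Holding violet-code and amber-pass grants T30 (A2).
amber-pass: reached.
violet-key would need T3, C7, and L7 (A1), but L7 is never granted.
L7 would need violet-key (A4), but violet-key is never granted.
T30: reached.
silver-permit: reached.
Reached: amber-pass, T30, and silver-permit — 3 of the 5.

3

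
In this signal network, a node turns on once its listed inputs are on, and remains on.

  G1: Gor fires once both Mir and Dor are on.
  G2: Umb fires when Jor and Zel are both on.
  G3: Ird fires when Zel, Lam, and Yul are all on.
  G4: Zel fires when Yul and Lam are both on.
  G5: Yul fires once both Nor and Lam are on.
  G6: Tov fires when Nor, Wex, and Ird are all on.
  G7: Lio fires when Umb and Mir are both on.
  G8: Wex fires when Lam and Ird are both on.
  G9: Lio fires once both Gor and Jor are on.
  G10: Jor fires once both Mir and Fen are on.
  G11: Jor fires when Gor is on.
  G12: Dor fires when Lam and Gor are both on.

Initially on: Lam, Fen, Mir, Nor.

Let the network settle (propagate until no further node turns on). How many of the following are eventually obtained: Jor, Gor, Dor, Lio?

2

Nor and Lam are on, so Yul fires (G5).
G10: Mir and Fen on → Jor on.
Yul and Lam are on, so Zel fires (G4).
G2: Jor and Zel on → Umb on.
Umb and Mir are on, so Lio fires (G7).
Jor: reached.
Gor would need Mir and Dor (G1), but Dor never turns on.
Dor would need Lam and Gor (G12), but Gor never turns on.
Lio: reached.
Reached: Jor and Lio — 2 of the 4.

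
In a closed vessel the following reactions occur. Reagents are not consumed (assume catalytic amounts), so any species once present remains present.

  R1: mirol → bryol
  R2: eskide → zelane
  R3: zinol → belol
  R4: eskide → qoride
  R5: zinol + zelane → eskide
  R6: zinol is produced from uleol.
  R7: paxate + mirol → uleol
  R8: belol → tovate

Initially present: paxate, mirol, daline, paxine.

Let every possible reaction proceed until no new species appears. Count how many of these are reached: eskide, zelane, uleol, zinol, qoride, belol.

3

paxate and mirol present → uleol forms (R7).
uleol present → zinol forms (R6).
zinol present → belol forms (R3).
eskide would need zinol and zelane (R5), but zelane never forms.
zelane would need eskide (R2), but eskide never forms.
uleol: reached.
zinol: reached.
qoride would need eskide (R4), but eskide never forms.
belol: reached.
Reached: uleol, zinol, and belol — 3 of the 6.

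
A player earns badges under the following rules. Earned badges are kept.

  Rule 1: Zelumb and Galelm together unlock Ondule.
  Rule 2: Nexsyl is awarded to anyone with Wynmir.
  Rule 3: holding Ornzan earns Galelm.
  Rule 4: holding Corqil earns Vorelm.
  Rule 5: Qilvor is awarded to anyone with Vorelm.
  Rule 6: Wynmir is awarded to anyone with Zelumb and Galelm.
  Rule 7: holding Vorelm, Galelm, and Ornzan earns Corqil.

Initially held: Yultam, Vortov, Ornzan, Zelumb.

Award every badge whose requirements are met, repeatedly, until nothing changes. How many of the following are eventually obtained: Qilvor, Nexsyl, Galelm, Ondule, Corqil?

With Ornzan, Galelm is earned (Rule 3).
With Zelumb and Galelm, Ondule is earned (Rule 1).
With Zelumb and Galelm, Wynmir is earned (Rule 6).
With Wynmir, Nexsyl is earned (Rule 2).
Qilvor would need Vorelm (Rule 5), but Vorelm is never earned.
Nexsyl: reached.
Galelm: reached.
Ondule: reached.
Corqil would need Vorelm, Galelm, and Ornzan (Rule 7), but Vorelm is never earned.
Reached: Nexsyl, Galelm, and Ondule — 3 of the 5.

3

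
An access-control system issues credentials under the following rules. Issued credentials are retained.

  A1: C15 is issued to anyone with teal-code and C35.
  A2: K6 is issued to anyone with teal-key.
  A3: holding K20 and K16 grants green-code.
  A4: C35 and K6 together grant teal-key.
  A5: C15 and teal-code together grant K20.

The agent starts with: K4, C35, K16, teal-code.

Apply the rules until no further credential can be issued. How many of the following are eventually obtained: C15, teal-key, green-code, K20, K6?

Holding teal-code and C35 grants C15 (A1).
Holding C15 and teal-code grants K20 (A5).
Holding K20 and K16 grants green-code (A3).
C15: reached.
teal-key would need C35 and K6 (A4), but K6 is never granted.
green-code: reached.
K20: reached.
K6 would need teal-key (A2), but teal-key is never granted.
Reached: C15, green-code, and K20 — 3 of the 5.

3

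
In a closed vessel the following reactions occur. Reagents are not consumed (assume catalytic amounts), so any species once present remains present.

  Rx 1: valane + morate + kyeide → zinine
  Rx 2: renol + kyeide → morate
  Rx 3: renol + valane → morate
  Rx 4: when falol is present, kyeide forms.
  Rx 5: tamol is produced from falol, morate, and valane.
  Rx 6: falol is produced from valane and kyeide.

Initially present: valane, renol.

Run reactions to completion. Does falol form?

falol would need valane and kyeide (Rx 6), but kyeide never forms.

No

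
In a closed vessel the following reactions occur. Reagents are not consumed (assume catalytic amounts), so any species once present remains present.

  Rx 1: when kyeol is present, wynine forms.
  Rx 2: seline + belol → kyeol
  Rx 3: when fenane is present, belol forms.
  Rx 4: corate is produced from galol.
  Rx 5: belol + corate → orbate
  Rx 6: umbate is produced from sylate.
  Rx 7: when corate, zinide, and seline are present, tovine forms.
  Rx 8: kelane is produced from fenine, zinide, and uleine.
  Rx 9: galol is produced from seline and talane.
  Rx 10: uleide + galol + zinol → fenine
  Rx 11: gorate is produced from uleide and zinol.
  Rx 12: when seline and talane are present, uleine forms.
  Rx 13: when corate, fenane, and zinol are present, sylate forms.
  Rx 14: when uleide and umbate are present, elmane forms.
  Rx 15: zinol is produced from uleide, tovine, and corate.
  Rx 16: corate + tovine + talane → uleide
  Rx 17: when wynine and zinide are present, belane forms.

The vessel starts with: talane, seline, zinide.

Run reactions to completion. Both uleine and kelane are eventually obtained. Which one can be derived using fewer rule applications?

uleine

uleine: seline and talane present → uleine forms (Rx 12). [1 rule application]
kelane: seline and talane present → galol forms (Rx 9). seline and talane present → uleine forms (Rx 12). galol present → corate forms (Rx 4). corate, zinide, and seline present → tovine forms (Rx 7). corate, tovine, and talane present → uleide forms (Rx 16). uleide, tovine, and corate present → zinol forms (Rx 15). uleide, galol, and zinol present → fenine forms (Rx 10). fenine, zinide, and uleine present → kelane forms (Rx 8). [8 rule applications]
uleine needs fewer.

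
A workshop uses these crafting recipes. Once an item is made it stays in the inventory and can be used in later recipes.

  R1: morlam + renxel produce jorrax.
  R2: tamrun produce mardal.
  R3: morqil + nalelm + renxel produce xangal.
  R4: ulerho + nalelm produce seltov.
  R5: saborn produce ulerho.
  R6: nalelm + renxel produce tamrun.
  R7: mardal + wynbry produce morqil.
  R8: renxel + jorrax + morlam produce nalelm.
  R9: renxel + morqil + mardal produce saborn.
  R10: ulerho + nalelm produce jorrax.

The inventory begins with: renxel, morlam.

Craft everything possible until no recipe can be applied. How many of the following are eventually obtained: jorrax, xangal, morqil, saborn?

1

morlam + renxel → jorrax (R1).
jorrax: reached.
xangal would need morqil, nalelm, and renxel (R3), but morqil is never obtained.
morqil would need mardal and wynbry (R7), but wynbry is never obtained.
saborn would need renxel, morqil, and mardal (R9), but morqil is never obtained.
Reached: jorrax — 1 of the 4.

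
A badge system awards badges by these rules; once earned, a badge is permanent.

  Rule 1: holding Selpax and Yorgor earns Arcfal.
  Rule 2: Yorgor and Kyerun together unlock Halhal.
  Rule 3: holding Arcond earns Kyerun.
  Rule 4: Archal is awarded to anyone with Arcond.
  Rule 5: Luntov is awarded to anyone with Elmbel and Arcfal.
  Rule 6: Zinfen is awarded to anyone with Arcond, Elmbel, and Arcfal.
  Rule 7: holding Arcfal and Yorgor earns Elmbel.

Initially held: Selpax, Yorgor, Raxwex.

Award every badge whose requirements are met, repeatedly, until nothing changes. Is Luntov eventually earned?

With Selpax and Yorgor, Arcfal is earned (Rule 1).
With Arcfal and Yorgor, Elmbel is earned (Rule 7).
With Elmbel and Arcfal, Luntov is earned (Rule 5).

Yes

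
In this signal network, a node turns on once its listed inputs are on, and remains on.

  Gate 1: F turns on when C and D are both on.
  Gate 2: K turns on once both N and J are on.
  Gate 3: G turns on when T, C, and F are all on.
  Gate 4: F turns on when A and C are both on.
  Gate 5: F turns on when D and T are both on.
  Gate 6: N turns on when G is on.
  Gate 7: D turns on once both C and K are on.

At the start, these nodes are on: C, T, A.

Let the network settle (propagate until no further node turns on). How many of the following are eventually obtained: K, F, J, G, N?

3

Gate 4: A and C on → F on.
Gate 3: T, C, and F on → G on.
G is on, so N turns on (Gate 6).
K would need N and J (Gate 2), but J never turns on.
F: reached.
No rule produces J, and it is not given.
G: reached.
N: reached.
Reached: F, G, and N — 3 of the 5.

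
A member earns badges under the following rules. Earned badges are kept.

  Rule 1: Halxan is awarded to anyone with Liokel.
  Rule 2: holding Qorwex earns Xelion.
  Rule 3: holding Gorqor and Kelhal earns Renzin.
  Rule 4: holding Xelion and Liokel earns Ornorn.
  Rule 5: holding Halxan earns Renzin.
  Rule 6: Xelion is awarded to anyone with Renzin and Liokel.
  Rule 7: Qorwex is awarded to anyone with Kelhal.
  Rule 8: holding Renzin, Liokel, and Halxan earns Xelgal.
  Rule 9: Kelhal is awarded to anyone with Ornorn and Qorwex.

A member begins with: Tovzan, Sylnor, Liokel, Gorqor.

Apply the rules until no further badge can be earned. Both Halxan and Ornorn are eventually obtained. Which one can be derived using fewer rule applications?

Halxan

Halxan: With Liokel, Halxan is earned (Rule 1). [1 rule application]
Ornorn: With Liokel, Halxan is earned (Rule 1). With Halxan, Renzin is earned (Rule 5). With Renzin and Liokel, Xelion is earned (Rule 6). With Xelion and Liokel, Ornorn is earned (Rule 4). [4 rule applications]
Halxan needs fewer.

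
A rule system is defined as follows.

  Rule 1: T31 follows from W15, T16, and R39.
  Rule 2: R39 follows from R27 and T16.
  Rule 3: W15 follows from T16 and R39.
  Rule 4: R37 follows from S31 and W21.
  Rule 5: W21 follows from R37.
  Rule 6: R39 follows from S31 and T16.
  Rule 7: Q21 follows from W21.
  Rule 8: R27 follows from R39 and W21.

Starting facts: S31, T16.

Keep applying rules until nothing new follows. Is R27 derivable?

R27 would need R39 and W21 (Rule 8), but W21 is never established.

No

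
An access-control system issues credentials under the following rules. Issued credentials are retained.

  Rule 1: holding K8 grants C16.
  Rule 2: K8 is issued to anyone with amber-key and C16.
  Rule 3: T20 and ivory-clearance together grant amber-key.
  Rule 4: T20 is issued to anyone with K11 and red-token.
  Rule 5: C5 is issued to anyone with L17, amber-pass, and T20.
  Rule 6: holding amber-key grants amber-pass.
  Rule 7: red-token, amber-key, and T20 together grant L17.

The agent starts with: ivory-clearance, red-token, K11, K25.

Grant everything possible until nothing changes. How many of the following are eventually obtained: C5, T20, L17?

3

Holding K11 and red-token grants T20 (Rule 4).
Holding T20 and ivory-clearance grants amber-key (Rule 3).
Holding red-token, amber-key, and T20 grants L17 (Rule 7).
Holding amber-key grants amber-pass (Rule 6).
Holding L17, amber-pass, and T20 grants C5 (Rule 5).
C5: reached.
T20: reached.
L17: reached.
All 3 are reached.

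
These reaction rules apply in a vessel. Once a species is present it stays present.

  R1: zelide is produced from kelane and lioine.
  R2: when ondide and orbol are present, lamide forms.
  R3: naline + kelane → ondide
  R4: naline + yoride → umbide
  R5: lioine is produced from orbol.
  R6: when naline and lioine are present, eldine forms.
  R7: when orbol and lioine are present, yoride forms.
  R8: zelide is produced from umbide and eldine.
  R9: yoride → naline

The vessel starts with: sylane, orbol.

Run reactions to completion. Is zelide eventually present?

orbol present → lioine forms (R5).
orbol and lioine present → yoride forms (R7).
yoride present → naline forms (R9).
naline and yoride present → umbide forms (R4).
naline and lioine present → eldine forms (R6).
umbide and eldine present → zelide forms (R8).

Yes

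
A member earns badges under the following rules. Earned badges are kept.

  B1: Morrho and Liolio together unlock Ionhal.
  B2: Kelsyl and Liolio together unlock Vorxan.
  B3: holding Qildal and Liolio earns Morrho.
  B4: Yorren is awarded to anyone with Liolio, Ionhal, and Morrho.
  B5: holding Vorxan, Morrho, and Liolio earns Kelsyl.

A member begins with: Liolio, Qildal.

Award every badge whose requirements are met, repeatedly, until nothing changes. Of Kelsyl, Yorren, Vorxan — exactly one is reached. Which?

Yorren

With Qildal and Liolio, Morrho is earned (B3).
With Morrho and Liolio, Ionhal is earned (B1).
With Liolio, Ionhal, and Morrho, Yorren is earned (B4).
Vorxan would need Kelsyl and Liolio (B2), but Kelsyl is never earned. Kelsyl would need Vorxan, Morrho, and Liolio (B5), but Vorxan is never earned.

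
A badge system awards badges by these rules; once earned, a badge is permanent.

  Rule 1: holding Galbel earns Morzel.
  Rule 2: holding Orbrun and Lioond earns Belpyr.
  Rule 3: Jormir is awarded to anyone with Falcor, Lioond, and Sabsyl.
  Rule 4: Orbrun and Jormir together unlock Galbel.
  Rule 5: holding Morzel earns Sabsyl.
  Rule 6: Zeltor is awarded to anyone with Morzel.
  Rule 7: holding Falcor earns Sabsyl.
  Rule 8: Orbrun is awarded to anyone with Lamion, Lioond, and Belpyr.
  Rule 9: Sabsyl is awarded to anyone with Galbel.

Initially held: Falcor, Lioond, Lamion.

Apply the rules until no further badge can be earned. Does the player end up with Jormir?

With Falcor, Sabsyl is earned (Rule 7).
With Falcor, Lioond, and Sabsyl, Jormir is earned (Rule 3).

Yes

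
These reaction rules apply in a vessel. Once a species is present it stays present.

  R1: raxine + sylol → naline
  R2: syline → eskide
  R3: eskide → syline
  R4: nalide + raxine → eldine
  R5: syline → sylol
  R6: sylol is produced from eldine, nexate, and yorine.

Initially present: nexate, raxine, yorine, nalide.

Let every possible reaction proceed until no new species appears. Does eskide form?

No

eskide would need syline (R2), but syline never forms.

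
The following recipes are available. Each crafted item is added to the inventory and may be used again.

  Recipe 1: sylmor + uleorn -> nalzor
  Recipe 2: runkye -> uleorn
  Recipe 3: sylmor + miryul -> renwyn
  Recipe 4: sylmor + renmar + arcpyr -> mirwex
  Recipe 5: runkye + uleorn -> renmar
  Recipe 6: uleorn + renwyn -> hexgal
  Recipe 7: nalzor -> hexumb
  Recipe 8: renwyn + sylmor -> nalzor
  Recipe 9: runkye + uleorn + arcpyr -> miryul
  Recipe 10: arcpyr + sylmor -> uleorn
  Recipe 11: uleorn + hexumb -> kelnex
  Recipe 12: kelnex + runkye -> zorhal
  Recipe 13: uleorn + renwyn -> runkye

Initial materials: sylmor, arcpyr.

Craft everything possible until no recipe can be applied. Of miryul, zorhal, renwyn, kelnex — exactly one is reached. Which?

arcpyr + sylmor -> uleorn (Recipe 10).
Using Recipe 1, sylmor and uleorn make nalzor.
nalzor -> hexumb (Recipe 7).
Using Recipe 11, uleorn and hexumb make kelnex.
renwyn would need sylmor and miryul (Recipe 3), but miryul is never obtained. zorhal would need kelnex and runkye (Recipe 12), but runkye is never obtained. miryul would need runkye, uleorn, and arcpyr (Recipe 9), but runkye is never obtained.

kelnex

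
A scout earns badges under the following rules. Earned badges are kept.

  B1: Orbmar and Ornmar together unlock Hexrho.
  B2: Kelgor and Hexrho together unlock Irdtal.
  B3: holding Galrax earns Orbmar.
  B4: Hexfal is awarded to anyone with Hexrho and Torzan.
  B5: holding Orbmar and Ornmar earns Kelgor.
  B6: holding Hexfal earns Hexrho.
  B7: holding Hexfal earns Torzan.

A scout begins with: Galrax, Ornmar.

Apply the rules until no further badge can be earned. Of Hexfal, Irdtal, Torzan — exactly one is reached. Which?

With Galrax, Orbmar is earned (B3).
With Orbmar and Ornmar, Kelgor is earned (B5).
With Orbmar and Ornmar, Hexrho is earned (B1).
With Kelgor and Hexrho, Irdtal is earned (B2).
Hexfal would need Hexrho and Torzan (B4), but Torzan is never earned. Torzan would need Hexfal (B7), but Hexfal is never earned.

Irdtal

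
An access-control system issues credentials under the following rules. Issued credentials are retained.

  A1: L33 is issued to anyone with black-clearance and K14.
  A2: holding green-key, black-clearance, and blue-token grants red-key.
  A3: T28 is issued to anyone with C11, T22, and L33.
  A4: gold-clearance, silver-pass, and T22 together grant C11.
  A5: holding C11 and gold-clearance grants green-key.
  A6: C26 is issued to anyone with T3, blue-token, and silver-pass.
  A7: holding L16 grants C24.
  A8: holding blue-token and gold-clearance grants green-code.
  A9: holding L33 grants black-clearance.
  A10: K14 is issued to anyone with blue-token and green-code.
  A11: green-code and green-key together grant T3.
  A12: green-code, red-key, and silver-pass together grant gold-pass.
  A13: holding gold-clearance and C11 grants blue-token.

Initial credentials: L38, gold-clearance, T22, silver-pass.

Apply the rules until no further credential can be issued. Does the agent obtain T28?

T28 would need C11, T22, and L33 (A3), but L33 is never granted.

No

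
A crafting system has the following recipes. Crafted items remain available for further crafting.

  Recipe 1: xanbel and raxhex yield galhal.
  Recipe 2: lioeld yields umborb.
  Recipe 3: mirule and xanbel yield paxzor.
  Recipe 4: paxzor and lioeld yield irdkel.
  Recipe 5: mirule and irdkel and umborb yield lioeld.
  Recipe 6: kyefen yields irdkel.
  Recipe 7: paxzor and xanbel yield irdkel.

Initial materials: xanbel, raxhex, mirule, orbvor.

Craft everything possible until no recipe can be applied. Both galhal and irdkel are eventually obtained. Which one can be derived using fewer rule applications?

galhal: Using Recipe 1, xanbel and raxhex make galhal. [1 rule application]
irdkel: Using Recipe 3, mirule and xanbel make paxzor. paxzor and xanbel → irdkel (Recipe 7). [2 rule applications]
galhal needs fewer.

galhal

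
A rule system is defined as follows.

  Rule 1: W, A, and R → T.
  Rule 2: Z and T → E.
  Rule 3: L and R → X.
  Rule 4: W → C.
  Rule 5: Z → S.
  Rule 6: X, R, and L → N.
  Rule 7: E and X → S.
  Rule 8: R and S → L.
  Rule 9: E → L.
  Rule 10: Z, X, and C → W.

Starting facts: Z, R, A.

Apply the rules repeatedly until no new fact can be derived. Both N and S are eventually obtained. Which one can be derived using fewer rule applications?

S

S: Z holds, so S follows (Rule 5). [1 rule application]
N: From Z, Rule 5 gives S. R and S hold, so L follows (Rule 8). L and R hold, so X follows (Rule 3). X, R, and L hold, so N follows (Rule 6). [4 rule applications]
S needs fewer.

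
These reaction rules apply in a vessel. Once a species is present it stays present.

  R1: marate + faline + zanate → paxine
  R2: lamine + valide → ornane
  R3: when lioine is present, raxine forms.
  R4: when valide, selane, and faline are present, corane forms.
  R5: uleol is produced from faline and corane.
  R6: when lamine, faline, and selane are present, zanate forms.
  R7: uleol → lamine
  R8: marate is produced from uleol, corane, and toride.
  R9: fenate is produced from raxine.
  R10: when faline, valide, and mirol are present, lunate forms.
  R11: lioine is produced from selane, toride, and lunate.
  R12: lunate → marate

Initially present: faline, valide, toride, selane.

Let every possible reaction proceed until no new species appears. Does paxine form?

Yes

valide, selane, and faline present → corane forms (R4).
faline and corane present → uleol forms (R5).
uleol, corane, and toride present → marate forms (R8).
uleol present → lamine forms (R7).
lamine, faline, and selane present → zanate forms (R6).
marate, faline, and zanate present → paxine forms (R1).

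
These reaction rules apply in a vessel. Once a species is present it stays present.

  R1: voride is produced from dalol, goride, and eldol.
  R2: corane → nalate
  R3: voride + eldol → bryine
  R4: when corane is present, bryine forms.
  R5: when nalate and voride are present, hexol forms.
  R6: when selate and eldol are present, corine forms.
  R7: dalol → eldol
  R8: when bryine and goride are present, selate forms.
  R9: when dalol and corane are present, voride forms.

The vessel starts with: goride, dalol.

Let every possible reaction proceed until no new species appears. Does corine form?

dalol present → eldol forms (R7).
dalol, goride, and eldol present → voride forms (R1).
voride and eldol present → bryine forms (R3).
bryine and goride present → selate forms (R8).
selate and eldol present → corine forms (R6).

Yes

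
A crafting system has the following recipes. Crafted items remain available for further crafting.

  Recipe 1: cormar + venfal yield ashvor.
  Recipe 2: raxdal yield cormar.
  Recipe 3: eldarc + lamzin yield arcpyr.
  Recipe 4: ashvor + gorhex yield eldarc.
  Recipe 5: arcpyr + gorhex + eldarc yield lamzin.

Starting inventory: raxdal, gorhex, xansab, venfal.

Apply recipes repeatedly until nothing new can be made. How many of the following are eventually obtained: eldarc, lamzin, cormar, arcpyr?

2

Using Recipe 2, raxdal makes cormar.
Using Recipe 1, cormar and venfal make ashvor.
Using Recipe 4, ashvor and gorhex make eldarc.
eldarc: reached.
lamzin would need arcpyr, gorhex, and eldarc (Recipe 5), but arcpyr is never obtained.
cormar: reached.
arcpyr would need eldarc and lamzin (Recipe 3), but lamzin is never obtained.
Reached: eldarc and cormar — 2 of the 4.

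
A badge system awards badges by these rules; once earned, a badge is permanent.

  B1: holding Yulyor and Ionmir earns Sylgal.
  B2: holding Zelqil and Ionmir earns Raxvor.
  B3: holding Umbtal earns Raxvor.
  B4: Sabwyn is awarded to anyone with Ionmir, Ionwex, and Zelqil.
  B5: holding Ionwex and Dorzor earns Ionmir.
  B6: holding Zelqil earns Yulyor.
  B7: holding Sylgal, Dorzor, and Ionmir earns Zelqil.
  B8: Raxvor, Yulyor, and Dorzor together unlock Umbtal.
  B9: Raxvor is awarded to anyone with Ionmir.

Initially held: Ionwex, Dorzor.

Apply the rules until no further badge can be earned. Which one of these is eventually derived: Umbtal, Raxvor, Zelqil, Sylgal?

With Ionwex and Dorzor, Ionmir is earned (B5).
With Ionmir, Raxvor is earned (B9).
Sylgal would need Yulyor and Ionmir (B1), but Yulyor is never earned. Zelqil would need Sylgal, Dorzor, and Ionmir (B7), but Sylgal is never earned. Umbtal would need Raxvor, Yulyor, and Dorzor (B8), but Yulyor is never earned.

Raxvor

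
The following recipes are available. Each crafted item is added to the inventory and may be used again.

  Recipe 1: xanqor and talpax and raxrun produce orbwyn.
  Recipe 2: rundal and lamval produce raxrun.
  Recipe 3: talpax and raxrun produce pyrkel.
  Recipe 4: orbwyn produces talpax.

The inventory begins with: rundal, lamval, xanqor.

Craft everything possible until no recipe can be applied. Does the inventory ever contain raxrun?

Yes

Using Recipe 2, rundal and lamval make raxrun.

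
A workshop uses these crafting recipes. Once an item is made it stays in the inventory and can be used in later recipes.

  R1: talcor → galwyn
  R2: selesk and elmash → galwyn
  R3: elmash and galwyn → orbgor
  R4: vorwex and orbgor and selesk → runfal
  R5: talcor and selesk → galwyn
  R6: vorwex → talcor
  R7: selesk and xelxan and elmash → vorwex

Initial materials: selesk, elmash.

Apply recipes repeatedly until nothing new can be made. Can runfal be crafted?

No

runfal would need vorwex, orbgor, and selesk (R4), but vorwex is never obtained.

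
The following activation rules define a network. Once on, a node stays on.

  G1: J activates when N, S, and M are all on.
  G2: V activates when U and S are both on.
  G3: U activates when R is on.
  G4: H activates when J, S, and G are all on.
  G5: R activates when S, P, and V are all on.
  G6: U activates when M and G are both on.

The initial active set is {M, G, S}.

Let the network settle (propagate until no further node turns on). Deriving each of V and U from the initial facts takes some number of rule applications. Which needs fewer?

U: G6: M and G on → U on. [1 rule application]
V: G6: M and G on → U on. U and S are on, so V activates (G2). [2 rule applications]
U needs fewer.

U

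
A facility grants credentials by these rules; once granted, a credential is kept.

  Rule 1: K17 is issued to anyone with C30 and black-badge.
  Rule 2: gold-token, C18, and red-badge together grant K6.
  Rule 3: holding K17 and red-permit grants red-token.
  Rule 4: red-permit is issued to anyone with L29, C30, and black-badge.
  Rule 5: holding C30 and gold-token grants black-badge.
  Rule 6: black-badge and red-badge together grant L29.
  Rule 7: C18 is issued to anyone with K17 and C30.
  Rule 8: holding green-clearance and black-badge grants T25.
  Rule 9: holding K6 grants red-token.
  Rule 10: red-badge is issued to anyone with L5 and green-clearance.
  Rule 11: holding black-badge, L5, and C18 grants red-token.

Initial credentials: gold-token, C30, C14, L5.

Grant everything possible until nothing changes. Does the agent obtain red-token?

Yes

Holding C30 and gold-token grants black-badge (Rule 5).
Holding C30 and black-badge grants K17 (Rule 1).
Holding K17 and C30 grants C18 (Rule 7).
Holding black-badge, L5, and C18 grants red-token (Rule 11).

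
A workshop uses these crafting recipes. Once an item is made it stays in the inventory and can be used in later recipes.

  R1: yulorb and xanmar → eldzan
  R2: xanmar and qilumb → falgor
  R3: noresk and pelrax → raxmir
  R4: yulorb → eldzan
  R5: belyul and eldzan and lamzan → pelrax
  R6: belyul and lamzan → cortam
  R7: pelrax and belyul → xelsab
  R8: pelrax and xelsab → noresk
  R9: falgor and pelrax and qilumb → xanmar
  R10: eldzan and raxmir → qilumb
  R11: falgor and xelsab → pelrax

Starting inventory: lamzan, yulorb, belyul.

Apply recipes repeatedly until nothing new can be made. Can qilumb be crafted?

Yes

Using R4, yulorb makes eldzan.
Using R5, belyul, eldzan, and lamzan make pelrax.
pelrax and belyul → xelsab (R7).
pelrax and xelsab → noresk (R8).
noresk and pelrax → raxmir (R3).
eldzan and raxmir → qilumb (R10).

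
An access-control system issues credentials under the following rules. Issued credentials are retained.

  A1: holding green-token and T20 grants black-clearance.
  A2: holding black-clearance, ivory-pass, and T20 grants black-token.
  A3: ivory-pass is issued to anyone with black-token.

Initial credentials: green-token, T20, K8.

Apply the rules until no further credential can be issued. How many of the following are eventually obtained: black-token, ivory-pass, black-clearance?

Holding green-token and T20 grants black-clearance (A1).
black-token would need black-clearance, ivory-pass, and T20 (A2), but ivory-pass is never granted.
ivory-pass would need black-token (A3), but black-token is never granted.
black-clearance: reached.
Reached: black-clearance — 1 of the 3.

1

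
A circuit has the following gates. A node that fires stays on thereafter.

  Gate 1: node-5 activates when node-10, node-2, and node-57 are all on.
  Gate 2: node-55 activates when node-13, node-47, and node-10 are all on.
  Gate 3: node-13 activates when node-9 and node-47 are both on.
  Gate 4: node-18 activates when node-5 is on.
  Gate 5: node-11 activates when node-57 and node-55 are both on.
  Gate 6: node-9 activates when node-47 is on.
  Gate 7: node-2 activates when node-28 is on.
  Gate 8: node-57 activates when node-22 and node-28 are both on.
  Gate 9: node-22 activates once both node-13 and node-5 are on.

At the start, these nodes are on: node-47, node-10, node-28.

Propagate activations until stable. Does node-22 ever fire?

No

node-22 would need node-13 and node-5 (Gate 9), but node-5 never turns on.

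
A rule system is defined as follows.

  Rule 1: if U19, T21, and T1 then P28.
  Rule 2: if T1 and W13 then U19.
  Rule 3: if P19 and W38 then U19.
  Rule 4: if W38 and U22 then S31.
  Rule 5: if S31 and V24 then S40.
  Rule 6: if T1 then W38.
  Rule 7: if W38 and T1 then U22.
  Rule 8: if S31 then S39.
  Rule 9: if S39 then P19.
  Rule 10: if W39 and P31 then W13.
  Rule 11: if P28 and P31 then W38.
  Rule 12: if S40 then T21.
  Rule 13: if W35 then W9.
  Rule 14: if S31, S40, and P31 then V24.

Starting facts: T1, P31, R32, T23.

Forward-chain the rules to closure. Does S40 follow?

No

S40 would need S31 and V24 (Rule 5), but V24 is never established.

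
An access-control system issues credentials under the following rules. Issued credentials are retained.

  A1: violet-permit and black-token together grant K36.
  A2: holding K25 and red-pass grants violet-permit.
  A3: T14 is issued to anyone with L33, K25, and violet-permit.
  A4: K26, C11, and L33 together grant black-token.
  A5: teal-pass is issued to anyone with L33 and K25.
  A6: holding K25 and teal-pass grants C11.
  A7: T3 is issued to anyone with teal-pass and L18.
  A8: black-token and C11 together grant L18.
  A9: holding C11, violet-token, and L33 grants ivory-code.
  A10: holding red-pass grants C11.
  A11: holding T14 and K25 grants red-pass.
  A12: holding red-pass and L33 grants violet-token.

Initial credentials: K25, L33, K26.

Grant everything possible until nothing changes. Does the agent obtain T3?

Yes

Holding L33 and K25 grants teal-pass (A5).
Holding K25 and teal-pass grants C11 (A6).
Holding K26, C11, and L33 grants black-token (A4).
Holding black-token and C11 grants L18 (A8).
Holding teal-pass and L18 grants T3 (A7).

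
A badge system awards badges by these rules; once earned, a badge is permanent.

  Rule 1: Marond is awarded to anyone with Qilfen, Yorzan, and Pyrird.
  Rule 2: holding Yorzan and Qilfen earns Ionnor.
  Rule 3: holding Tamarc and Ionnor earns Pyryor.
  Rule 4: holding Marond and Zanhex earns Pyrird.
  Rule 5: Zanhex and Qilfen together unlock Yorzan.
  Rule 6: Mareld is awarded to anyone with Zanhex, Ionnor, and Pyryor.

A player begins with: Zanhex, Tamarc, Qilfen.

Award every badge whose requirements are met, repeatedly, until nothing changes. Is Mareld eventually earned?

Yes

With Zanhex and Qilfen, Yorzan is earned (Rule 5).
With Yorzan and Qilfen, Ionnor is earned (Rule 2).
With Tamarc and Ionnor, Pyryor is earned (Rule 3).
With Zanhex, Ionnor, and Pyryor, Mareld is earned (Rule 6).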